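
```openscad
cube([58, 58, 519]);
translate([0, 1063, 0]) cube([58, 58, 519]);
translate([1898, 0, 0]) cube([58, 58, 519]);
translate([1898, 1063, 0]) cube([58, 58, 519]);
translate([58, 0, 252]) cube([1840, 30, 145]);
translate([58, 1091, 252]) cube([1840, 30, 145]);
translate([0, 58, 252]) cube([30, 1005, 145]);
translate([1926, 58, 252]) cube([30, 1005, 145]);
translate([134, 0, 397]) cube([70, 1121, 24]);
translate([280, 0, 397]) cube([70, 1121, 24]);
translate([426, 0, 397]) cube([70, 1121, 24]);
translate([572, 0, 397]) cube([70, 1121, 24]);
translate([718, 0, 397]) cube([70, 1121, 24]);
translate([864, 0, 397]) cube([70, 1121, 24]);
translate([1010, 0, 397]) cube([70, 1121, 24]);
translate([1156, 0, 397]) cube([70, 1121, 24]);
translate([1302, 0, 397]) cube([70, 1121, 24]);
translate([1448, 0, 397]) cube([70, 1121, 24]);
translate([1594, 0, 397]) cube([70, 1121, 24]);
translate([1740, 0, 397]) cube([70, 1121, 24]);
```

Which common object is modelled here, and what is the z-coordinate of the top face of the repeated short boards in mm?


A bed frame. The slat-top height is 421 mm.

Four posts, four rails, and a row of slats — a bed frame. Slats sit on the rails at z = 252 + 145 = 397; with slat thickness 24, the top is 421 mm.


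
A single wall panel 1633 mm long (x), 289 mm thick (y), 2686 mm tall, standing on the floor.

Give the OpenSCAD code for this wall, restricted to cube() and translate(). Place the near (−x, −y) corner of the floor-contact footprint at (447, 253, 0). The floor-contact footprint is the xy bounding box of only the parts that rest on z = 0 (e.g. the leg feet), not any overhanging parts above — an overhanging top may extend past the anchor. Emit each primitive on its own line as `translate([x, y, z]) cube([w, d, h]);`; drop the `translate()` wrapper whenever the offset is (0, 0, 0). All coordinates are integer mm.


translate([447, 253, 0]) cube([1633, 289, 2686]);


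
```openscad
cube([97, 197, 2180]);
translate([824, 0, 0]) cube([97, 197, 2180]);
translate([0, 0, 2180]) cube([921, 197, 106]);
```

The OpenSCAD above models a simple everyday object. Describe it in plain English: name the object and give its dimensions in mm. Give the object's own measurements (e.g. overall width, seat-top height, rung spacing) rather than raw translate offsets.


A door frame. The clear opening is 727 mm wide and 2180 mm high. Two 97 mm wide jambs, 197 mm deep, stand either side of the opening from the floor to the top of the opening. A 106 mm thick head sits across the top of both jambs, spanning the full outside width of the frame.


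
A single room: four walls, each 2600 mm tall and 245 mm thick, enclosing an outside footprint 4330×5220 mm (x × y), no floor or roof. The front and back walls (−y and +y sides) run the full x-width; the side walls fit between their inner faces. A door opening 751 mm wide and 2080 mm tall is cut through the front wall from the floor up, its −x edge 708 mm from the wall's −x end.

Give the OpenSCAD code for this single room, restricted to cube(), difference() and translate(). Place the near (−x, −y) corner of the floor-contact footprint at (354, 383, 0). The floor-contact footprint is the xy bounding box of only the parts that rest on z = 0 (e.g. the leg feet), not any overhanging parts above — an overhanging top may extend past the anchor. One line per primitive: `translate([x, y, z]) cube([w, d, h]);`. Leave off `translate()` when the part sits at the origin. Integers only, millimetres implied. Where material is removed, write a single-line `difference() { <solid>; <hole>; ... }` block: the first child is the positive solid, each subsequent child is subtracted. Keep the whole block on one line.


difference() { translate([354, 383, 0]) cube([4330, 245, 2600]); translate([1062, 383, 0]) cube([751, 245, 2080]); }
translate([354, 5358, 0]) cube([4330, 245, 2600]);
translate([354, 628, 0]) cube([245, 4730, 2600]);
translate([4439, 628, 0]) cube([245, 4730, 2600]);


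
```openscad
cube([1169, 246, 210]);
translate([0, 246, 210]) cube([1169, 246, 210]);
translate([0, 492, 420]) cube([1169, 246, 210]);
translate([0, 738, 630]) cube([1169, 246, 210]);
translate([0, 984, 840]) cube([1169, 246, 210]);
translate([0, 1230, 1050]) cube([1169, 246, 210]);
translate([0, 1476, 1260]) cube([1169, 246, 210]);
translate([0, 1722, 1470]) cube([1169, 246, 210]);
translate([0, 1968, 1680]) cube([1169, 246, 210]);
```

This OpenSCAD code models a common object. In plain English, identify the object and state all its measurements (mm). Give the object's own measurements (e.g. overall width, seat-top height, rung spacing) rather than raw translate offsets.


A straight staircase of 9 solid steps. Each step is 1169 mm wide (x), 246 mm deep (y, the going) and 210 mm tall (the rise). The first step rests on the floor; each subsequent step sits one going further in +y and one rise higher in +z, directly behind and above the previous step with no overlap.


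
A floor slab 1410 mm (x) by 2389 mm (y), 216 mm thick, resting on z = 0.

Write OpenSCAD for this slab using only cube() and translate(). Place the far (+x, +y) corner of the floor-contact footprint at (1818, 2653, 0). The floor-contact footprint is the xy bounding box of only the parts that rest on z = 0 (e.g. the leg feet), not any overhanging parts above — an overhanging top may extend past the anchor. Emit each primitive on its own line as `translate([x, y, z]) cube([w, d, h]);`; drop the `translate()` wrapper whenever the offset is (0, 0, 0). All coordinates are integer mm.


translate([408, 264, 0]) cube([1410, 2389, 216]);


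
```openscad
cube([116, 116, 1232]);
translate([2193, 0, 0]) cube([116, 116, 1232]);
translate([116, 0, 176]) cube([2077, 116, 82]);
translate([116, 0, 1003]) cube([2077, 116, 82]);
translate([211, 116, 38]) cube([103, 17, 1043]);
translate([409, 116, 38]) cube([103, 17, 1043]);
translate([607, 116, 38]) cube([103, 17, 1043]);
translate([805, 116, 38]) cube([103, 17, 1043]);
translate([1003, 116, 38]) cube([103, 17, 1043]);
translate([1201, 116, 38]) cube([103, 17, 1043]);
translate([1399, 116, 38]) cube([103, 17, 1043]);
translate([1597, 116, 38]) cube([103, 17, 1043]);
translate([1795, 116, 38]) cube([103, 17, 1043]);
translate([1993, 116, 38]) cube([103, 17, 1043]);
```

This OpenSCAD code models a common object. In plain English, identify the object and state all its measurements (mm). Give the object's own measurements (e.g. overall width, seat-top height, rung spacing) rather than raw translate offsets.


A fence section. Two 116×116 mm posts, 1232 mm tall, stand on the floor with a clear span of 2077 mm between their inner faces. Two horizontal rails of 116×82 mm section span the gap between the posts with their undersides at z = 176 mm and z = 1003 mm, flush with the posts' −y face. 10 pickets, each 103 mm wide, 17 mm thick and 1043 mm tall, are fixed to the +y face of the rails with their bottoms at z = 38 mm, spaced across the span with a 95 mm gap after the −x post and between neighbouring pickets, with 97 mm left before the +x post.


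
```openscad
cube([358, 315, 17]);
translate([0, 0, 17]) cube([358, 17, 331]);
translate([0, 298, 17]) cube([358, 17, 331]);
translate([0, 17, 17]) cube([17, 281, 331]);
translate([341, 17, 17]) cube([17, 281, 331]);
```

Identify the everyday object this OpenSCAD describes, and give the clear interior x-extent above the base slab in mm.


An open box. The internal width is 324 mm.

A 358×315 base slab with four walls standing on it — an open box. The base is 358 mm wide and the walls are 17 mm thick, so the internal width is 358 − 2 × 17 = 324 mm.


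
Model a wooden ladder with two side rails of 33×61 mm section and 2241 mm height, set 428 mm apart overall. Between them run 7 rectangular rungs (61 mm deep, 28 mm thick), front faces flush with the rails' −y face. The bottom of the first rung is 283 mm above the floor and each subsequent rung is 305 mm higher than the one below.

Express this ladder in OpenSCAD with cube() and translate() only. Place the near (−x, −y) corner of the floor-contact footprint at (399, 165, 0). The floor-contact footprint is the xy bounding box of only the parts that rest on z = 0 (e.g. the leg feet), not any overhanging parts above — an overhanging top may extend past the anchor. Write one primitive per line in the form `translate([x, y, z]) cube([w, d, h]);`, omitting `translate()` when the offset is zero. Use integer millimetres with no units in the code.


translate([399, 165, 0]) cube([33, 61, 2241]);
translate([794, 165, 0]) cube([33, 61, 2241]);
translate([432, 165, 283]) cube([362, 61, 28]);
translate([432, 165, 588]) cube([362, 61, 28]);
translate([432, 165, 893]) cube([362, 61, 28]);
translate([432, 165, 1198]) cube([362, 61, 28]);
translate([432, 165, 1503]) cube([362, 61, 28]);
translate([432, 165, 1808]) cube([362, 61, 28]);
translate([432, 165, 2113]) cube([362, 61, 28]);


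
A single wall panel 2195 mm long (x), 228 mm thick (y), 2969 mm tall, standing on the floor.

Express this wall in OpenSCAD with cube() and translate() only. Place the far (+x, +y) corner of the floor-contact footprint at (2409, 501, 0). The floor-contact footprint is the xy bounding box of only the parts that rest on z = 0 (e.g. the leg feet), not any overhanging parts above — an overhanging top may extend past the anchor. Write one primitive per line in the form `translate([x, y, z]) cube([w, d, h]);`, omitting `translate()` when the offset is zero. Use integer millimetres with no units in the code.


translate([214, 273, 0]) cube([2195, 228, 2969]);


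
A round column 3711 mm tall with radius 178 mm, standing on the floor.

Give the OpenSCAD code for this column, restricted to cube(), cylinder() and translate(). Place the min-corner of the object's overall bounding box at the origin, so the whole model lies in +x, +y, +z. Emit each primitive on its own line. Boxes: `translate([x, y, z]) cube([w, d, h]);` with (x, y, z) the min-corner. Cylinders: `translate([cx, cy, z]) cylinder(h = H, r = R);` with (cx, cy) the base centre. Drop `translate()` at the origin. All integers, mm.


translate([178, 178, 0]) cylinder(h = 3711, r = 178);


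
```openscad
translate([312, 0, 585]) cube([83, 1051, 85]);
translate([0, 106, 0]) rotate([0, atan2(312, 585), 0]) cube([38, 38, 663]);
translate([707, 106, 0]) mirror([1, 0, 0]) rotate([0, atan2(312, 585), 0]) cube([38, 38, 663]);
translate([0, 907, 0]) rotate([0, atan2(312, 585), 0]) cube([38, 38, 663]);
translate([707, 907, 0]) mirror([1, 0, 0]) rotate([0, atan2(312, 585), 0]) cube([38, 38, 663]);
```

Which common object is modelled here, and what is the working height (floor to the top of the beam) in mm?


A sawhorse. The overall height is 670 mm.

A beam across two mirrored pairs of raked legs — a sawhorse. The beam's underside is at z = 585 (matching the legs' vertical rise in atan2(312, 585)) and the beam is 85 mm tall, so its top is at 585 + 85 = 670 mm. The raked legs top out at the beam's underside, so that is the highest point.


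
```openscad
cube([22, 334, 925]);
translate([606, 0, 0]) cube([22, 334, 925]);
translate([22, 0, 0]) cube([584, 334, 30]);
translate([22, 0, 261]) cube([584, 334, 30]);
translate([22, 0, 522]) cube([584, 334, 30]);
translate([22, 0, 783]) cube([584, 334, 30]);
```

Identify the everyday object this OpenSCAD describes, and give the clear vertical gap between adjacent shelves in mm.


A bookshelf. The clear shelf gap is 231 mm.

Two tall side panels with 4 horizontal boards between them — a bookshelf. The first two shelf undersides are at z = 0 and z = 261; with shelf thickness 30, the clear gap is 261 − 0 − 30 = 231 mm.


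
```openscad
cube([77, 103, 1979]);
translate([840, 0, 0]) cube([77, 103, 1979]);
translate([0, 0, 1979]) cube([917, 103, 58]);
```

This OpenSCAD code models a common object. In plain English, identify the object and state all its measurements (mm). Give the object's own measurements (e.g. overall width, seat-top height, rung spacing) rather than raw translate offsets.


A door frame. The clear opening is 763 mm wide and 1979 mm high. Two 77 mm wide jambs, 103 mm deep, stand either side of the opening from the floor to the top of the opening. A 58 mm thick head sits across the top of both jambs, spanning the full outside width of the frame.


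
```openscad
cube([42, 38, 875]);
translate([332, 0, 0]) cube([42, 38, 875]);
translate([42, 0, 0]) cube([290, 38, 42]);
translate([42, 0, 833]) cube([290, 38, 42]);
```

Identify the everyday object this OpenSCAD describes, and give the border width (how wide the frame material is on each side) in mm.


A picture frame. The border width is 42 mm.

Four thin pieces enclosing a rectangular opening — a picture frame. The two full-height stiles are 875 mm tall; the top rail sits at z = 833 and is 42 mm tall, so the border above the opening is 875 − 833 = 42 mm, matching the stile x-width.


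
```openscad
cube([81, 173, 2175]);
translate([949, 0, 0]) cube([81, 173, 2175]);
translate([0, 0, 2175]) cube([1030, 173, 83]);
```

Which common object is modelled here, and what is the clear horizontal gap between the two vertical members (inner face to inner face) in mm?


A door frame. The clear opening width is 868 mm.

Two 2175 mm tall posts with a header on top — a door frame. The left jamb is 81 mm wide at x = 0; the right jamb starts at x = 949. The clear opening is 949 − 81 = 868 mm.


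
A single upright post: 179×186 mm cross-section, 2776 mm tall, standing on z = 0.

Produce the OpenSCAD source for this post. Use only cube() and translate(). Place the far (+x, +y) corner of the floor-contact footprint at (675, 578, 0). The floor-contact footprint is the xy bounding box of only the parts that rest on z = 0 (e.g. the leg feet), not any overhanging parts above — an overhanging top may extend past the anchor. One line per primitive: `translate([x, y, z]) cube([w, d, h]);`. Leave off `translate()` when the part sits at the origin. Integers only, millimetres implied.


translate([496, 392, 0]) cube([179, 186, 2776]);


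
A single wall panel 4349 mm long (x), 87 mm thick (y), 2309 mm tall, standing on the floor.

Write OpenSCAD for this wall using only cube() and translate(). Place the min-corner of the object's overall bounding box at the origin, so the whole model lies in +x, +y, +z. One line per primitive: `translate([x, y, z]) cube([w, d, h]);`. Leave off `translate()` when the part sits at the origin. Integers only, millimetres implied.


cube([4349, 87, 2309]);


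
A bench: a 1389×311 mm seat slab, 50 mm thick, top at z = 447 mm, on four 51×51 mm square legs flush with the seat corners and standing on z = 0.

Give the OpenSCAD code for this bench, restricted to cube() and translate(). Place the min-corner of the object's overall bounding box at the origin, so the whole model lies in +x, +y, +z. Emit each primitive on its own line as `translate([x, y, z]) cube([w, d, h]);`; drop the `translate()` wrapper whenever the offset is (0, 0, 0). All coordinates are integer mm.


translate([0, 0, 397]) cube([1389, 311, 50]);
cube([51, 51, 397]);
translate([0, 260, 0]) cube([51, 51, 397]);
translate([1338, 0, 0]) cube([51, 51, 397]);
translate([1338, 260, 0]) cube([51, 51, 397]);


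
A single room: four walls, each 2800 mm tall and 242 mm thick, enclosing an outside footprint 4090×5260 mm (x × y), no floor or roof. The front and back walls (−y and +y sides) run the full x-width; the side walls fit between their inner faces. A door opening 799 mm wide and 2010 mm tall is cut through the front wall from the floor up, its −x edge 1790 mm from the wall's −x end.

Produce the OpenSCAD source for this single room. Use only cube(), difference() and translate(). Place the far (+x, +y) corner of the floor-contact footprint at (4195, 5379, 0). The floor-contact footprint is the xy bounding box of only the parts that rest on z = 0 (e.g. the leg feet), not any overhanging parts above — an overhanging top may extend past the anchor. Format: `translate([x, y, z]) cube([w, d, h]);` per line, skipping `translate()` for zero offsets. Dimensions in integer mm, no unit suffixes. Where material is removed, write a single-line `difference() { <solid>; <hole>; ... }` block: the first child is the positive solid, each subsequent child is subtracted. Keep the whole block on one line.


difference() { translate([105, 119, 0]) cube([4090, 242, 2800]); translate([1895, 119, 0]) cube([799, 242, 2010]); }
translate([105, 5137, 0]) cube([4090, 242, 2800]);
translate([105, 361, 0]) cube([242, 4776, 2800]);
translate([3953, 361, 0]) cube([242, 4776, 2800]);


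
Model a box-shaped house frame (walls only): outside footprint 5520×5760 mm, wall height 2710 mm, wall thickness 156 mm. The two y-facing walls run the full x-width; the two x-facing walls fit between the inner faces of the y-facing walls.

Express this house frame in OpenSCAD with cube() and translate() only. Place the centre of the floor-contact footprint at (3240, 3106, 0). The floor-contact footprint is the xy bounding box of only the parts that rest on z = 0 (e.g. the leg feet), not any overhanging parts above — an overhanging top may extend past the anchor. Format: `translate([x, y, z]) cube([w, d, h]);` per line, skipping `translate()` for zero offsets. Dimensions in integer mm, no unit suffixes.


translate([480, 226, 0]) cube([5520, 156, 2710]);
translate([480, 5830, 0]) cube([5520, 156, 2710]);
translate([480, 382, 0]) cube([156, 5448, 2710]);
translate([5844, 382, 0]) cube([156, 5448, 2710]);


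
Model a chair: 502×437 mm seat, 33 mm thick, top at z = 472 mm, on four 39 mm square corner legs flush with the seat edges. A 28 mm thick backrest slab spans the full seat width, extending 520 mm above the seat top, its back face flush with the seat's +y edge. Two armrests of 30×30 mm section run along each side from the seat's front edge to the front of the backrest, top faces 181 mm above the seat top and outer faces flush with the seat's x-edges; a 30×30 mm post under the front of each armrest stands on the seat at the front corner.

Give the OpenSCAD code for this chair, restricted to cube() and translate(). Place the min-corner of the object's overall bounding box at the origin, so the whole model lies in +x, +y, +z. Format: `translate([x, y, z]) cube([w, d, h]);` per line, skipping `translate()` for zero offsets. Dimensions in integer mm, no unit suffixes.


translate([0, 0, 439]) cube([502, 437, 33]);
cube([39, 39, 439]);
translate([463, 0, 0]) cube([39, 39, 439]);
translate([0, 398, 0]) cube([39, 39, 439]);
translate([463, 398, 0]) cube([39, 39, 439]);
translate([0, 409, 472]) cube([502, 28, 520]);
translate([0, 0, 623]) cube([30, 409, 30]);
translate([472, 0, 623]) cube([30, 409, 30]);
translate([0, 0, 472]) cube([30, 30, 151]);
translate([472, 0, 472]) cube([30, 30, 151]);


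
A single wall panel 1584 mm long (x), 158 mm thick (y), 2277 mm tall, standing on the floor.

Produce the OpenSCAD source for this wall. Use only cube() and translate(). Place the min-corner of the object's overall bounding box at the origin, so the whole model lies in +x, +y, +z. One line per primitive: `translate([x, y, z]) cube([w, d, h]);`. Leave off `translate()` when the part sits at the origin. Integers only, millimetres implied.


cube([1584, 158, 2277]);


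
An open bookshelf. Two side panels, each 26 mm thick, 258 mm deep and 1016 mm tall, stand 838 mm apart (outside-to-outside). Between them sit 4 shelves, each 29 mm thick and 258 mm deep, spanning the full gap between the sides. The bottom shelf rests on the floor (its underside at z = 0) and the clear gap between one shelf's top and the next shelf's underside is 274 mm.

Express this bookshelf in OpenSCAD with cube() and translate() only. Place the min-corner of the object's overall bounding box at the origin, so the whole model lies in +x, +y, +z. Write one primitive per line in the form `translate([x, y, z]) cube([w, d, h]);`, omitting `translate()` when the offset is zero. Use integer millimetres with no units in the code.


cube([26, 258, 1016]);
translate([812, 0, 0]) cube([26, 258, 1016]);
translate([26, 0, 0]) cube([786, 258, 29]);
translate([26, 0, 303]) cube([786, 258, 29]);
translate([26, 0, 606]) cube([786, 258, 29]);
translate([26, 0, 909]) cube([786, 258, 29]);


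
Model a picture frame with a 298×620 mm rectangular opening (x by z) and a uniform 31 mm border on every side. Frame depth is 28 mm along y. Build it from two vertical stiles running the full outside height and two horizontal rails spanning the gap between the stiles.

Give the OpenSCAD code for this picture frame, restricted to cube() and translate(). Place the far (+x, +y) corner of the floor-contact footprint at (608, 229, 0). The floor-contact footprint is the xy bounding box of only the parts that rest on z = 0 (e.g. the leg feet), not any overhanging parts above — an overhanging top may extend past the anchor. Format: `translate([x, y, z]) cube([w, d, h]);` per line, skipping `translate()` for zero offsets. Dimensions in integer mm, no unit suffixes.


translate([248, 201, 0]) cube([31, 28, 682]);
translate([577, 201, 0]) cube([31, 28, 682]);
translate([279, 201, 0]) cube([298, 28, 31]);
translate([279, 201, 651]) cube([298, 28, 31]);


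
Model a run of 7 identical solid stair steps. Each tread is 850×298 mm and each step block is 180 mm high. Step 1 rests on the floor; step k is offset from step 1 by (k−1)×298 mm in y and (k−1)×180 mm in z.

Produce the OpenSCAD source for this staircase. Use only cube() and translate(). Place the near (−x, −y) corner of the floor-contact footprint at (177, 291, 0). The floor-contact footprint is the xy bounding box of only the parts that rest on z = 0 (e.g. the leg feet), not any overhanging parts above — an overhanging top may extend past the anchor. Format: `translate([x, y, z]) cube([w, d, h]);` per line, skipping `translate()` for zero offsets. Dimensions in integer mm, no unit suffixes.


translate([177, 291, 0]) cube([850, 298, 180]);
translate([177, 589, 180]) cube([850, 298, 180]);
translate([177, 887, 360]) cube([850, 298, 180]);
translate([177, 1185, 540]) cube([850, 298, 180]);
translate([177, 1483, 720]) cube([850, 298, 180]);
translate([177, 1781, 900]) cube([850, 298, 180]);
translate([177, 2079, 1080]) cube([850, 298, 180]);


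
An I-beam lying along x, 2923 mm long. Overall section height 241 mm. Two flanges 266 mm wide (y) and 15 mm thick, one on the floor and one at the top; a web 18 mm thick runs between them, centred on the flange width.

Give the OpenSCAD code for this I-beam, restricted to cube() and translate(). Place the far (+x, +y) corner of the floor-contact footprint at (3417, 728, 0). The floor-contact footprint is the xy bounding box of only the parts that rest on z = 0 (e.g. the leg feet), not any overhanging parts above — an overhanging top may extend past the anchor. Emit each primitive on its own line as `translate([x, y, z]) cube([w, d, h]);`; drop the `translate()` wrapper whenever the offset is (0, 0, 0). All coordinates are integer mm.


translate([494, 462, 0]) cube([2923, 266, 15]);
translate([494, 586, 15]) cube([2923, 18, 211]);
translate([494, 462, 226]) cube([2923, 266, 15]);


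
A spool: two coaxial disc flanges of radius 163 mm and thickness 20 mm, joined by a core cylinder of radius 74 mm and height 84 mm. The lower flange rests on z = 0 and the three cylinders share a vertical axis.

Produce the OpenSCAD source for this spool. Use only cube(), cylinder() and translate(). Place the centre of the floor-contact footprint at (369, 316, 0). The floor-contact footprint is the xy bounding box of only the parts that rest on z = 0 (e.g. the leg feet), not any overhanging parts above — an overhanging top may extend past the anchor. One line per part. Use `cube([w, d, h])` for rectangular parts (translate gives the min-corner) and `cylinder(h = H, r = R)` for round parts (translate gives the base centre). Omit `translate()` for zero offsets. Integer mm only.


translate([369, 316, 0]) cylinder(h = 20, r = 163);
translate([369, 316, 20]) cylinder(h = 84, r = 74);
translate([369, 316, 104]) cylinder(h = 20, r = 163);


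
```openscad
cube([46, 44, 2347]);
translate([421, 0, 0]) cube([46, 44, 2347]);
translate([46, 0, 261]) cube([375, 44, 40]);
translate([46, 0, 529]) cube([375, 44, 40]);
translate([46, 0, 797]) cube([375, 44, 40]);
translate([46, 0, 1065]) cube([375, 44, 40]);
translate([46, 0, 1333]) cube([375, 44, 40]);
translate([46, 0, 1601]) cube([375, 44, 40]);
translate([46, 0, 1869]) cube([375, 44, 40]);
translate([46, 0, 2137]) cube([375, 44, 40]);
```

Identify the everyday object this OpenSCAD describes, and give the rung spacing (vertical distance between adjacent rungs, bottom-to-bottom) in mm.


A ladder. The rung spacing is 268 mm.

Two tall 46×44 posts with 8 short bars between them — a ladder. Adjacent rungs sit at z = 261 and z = 529, so the spacing is 529 − 261 = 268 mm.


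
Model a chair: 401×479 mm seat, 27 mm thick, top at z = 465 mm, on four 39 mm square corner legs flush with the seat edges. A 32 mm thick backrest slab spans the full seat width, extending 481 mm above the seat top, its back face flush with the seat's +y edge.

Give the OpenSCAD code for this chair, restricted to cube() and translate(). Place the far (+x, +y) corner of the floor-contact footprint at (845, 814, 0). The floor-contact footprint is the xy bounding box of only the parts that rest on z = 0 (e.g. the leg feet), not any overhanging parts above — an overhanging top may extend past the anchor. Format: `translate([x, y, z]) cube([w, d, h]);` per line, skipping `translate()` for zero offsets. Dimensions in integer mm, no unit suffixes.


// leg_h = 465 - 27 = 438
translate([444, 335, 438]) cube([401, 479, 27]);
translate([444, 335, 0]) cube([39, 39, 438]);
translate([806, 335, 0]) cube([39, 39, 438]);
translate([444, 775, 0]) cube([39, 39, 438]);
translate([806, 775, 0]) cube([39, 39, 438]);
translate([444, 782, 465]) cube([401, 32, 481]);


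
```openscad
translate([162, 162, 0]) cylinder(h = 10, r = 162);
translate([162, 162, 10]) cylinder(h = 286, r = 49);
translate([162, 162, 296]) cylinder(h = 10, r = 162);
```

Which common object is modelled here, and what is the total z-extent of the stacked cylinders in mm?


A spool. The overall height is 306 mm.

Three coaxial cylinders, large–small–large — a spool. Two 10 mm flanges and a 286 mm core give 10 + 286 + 10 = 306 mm.


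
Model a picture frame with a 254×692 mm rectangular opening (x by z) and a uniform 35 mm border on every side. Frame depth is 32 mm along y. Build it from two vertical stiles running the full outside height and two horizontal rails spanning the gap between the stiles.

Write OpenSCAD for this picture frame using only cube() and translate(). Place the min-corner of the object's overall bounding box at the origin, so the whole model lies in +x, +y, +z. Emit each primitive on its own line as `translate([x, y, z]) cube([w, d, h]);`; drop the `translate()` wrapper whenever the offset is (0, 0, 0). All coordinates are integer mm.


cube([35, 32, 762]);
translate([289, 0, 0]) cube([35, 32, 762]);
translate([35, 0, 0]) cube([254, 32, 35]);
translate([35, 0, 727]) cube([254, 32, 35]);


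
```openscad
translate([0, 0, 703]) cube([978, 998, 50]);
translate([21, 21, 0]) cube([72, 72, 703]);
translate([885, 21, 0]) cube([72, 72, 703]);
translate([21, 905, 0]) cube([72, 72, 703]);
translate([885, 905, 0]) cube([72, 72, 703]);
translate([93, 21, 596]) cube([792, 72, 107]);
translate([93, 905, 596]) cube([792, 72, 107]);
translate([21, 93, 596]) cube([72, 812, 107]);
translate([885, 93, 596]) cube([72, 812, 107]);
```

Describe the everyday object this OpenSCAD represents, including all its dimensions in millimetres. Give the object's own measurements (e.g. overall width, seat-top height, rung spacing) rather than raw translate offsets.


A table: top 978 mm (x) × 998 mm (y), 50 mm thick, upper face at z = 753 mm, on four 72×72 mm square legs, each inset 21 mm from the nearest pair of top edges from z = 0 to the bottom of the top. Four apron rails, 72 mm thick and 107 mm tall, run between adjacent legs with their top edges flush with the underside of the top and their outer faces flush with the legs' outer faces.


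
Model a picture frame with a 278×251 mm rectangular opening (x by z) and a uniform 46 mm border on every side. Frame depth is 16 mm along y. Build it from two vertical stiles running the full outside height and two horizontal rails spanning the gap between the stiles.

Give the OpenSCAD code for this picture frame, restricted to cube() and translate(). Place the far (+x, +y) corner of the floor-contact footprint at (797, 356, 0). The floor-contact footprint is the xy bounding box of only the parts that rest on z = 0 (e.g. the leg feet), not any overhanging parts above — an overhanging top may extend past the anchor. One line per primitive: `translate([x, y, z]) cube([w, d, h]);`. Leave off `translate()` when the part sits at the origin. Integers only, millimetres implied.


translate([427, 340, 0]) cube([46, 16, 343]);
translate([751, 340, 0]) cube([46, 16, 343]);
translate([473, 340, 0]) cube([278, 16, 46]);
translate([473, 340, 297]) cube([278, 16, 46]);


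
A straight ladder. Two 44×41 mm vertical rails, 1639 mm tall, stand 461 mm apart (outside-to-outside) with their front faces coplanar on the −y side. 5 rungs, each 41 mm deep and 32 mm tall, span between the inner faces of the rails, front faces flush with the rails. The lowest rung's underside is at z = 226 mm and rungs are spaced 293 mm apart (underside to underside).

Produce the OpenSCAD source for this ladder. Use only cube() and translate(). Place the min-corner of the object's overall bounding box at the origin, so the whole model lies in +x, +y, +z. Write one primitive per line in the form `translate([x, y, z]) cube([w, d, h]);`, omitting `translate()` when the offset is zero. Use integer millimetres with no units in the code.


// rung span = 461 - 2*44 = 373
// rung[k] z = 226 + k*293
cube([44, 41, 1639]);
translate([417, 0, 0]) cube([44, 41, 1639]);
translate([44, 0, 226]) cube([373, 41, 32]);
translate([44, 0, 519]) cube([373, 41, 32]);
translate([44, 0, 812]) cube([373, 41, 32]);
translate([44, 0, 1105]) cube([373, 41, 32]);
translate([44, 0, 1398]) cube([373, 41, 32]);


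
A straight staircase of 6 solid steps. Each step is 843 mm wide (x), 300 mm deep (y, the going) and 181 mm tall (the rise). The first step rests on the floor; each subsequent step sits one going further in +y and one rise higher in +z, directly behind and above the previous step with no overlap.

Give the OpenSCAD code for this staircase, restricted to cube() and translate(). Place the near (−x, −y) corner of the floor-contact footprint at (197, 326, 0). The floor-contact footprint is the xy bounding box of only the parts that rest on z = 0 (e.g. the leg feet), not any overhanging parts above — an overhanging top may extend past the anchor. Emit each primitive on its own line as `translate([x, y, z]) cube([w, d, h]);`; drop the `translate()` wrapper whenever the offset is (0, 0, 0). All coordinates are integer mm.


translate([197, 326, 0]) cube([843, 300, 181]);
translate([197, 626, 181]) cube([843, 300, 181]);
translate([197, 926, 362]) cube([843, 300, 181]);
translate([197, 1226, 543]) cube([843, 300, 181]);
translate([197, 1526, 724]) cube([843, 300, 181]);
translate([197, 1826, 905]) cube([843, 300, 181]);


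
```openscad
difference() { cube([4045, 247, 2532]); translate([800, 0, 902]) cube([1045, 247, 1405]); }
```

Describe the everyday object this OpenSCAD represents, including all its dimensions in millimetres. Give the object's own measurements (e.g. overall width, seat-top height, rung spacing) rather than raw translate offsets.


A wall 4045 mm long (x), 247 mm thick (y), 2532 mm tall, with a rectangular window opening cut through it. The opening is 1045 mm wide and 1405 mm tall; its sill is at z = 902 mm and its near (−x) edge is 800 mm from the wall's −x end. The opening passes through the full wall thickness.


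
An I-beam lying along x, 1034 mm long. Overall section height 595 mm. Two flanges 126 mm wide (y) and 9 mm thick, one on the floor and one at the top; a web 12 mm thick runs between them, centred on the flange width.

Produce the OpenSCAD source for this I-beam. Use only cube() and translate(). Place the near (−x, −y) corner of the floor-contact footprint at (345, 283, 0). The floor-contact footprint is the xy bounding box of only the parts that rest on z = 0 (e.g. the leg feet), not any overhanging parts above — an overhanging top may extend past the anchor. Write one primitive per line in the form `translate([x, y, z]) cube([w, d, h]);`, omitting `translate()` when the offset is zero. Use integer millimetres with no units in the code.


translate([345, 283, 0]) cube([1034, 126, 9]);
translate([345, 340, 9]) cube([1034, 12, 577]);
translate([345, 283, 586]) cube([1034, 126, 9]);


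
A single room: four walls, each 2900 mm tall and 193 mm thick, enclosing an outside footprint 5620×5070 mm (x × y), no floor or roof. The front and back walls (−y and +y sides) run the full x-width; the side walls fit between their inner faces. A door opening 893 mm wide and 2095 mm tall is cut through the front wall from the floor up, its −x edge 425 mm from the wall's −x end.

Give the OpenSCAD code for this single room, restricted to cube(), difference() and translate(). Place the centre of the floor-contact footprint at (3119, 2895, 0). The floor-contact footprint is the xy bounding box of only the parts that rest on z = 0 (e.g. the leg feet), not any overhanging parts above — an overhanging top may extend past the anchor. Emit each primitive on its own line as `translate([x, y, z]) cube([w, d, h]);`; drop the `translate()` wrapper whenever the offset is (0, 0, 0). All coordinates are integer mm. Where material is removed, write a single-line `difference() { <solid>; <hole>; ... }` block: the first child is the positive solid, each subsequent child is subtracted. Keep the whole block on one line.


difference() { translate([309, 360, 0]) cube([5620, 193, 2900]); translate([734, 360, 0]) cube([893, 193, 2095]); }
translate([309, 5237, 0]) cube([5620, 193, 2900]);
translate([309, 553, 0]) cube([193, 4684, 2900]);
translate([5736, 553, 0]) cube([193, 4684, 2900]);


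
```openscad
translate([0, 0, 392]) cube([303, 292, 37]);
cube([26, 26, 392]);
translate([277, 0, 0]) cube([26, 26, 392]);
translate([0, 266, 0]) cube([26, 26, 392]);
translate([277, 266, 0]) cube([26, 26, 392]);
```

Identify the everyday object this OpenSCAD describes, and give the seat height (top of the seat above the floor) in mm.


A stool. The seat height is 429 mm.

A 303×292×37 slab at z = 392 on four corner posts — a stool. The seat top is 392 + 37 = 429 mm.


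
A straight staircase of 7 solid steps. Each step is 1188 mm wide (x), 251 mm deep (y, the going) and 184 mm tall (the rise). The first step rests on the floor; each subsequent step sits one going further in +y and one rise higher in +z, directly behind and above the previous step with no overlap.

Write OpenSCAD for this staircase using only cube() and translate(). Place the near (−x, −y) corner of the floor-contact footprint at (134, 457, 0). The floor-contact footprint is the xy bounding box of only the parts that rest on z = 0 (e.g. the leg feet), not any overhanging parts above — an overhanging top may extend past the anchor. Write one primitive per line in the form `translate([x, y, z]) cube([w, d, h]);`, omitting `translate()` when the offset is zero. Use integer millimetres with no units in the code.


translate([134, 457, 0]) cube([1188, 251, 184]);
translate([134, 708, 184]) cube([1188, 251, 184]);
translate([134, 959, 368]) cube([1188, 251, 184]);
translate([134, 1210, 552]) cube([1188, 251, 184]);
translate([134, 1461, 736]) cube([1188, 251, 184]);
translate([134, 1712, 920]) cube([1188, 251, 184]);
translate([134, 1963, 1104]) cube([1188, 251, 184]);


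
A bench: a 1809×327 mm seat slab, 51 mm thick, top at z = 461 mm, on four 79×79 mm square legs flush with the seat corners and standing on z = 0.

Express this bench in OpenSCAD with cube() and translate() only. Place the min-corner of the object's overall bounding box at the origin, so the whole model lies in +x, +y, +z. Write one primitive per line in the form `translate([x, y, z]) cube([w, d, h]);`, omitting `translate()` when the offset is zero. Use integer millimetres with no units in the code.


translate([0, 0, 410]) cube([1809, 327, 51]);
cube([79, 79, 410]);
translate([0, 248, 0]) cube([79, 79, 410]);
translate([1730, 0, 0]) cube([79, 79, 410]);
translate([1730, 248, 0]) cube([79, 79, 410]);


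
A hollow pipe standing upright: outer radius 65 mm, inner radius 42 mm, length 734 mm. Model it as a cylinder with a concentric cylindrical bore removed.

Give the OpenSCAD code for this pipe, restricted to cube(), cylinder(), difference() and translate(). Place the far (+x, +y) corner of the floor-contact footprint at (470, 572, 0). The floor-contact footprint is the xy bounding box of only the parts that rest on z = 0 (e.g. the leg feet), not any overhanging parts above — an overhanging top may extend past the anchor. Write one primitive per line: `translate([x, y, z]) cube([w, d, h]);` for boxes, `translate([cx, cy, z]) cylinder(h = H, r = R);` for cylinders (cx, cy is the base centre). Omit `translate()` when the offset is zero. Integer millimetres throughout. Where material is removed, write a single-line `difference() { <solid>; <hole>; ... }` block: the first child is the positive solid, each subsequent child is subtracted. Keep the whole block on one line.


difference() { translate([405, 507, 0]) cylinder(h = 734, r = 65); translate([405, 507, 0]) cylinder(h = 734, r = 42); }


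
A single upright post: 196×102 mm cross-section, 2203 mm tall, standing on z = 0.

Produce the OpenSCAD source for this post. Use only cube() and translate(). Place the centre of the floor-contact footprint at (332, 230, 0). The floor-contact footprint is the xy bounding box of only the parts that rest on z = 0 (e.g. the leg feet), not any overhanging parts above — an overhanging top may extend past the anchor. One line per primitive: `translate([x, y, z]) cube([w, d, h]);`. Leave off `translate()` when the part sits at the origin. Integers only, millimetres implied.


translate([234, 179, 0]) cube([196, 102, 2203]);


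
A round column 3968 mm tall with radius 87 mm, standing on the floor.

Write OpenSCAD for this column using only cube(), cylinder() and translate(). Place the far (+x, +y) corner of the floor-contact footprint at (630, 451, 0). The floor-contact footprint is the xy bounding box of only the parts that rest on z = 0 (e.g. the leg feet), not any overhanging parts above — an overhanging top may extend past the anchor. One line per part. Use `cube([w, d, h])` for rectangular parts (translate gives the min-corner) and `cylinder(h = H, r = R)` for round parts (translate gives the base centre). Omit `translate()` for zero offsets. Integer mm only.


translate([543, 364, 0]) cylinder(h = 3968, r = 87);


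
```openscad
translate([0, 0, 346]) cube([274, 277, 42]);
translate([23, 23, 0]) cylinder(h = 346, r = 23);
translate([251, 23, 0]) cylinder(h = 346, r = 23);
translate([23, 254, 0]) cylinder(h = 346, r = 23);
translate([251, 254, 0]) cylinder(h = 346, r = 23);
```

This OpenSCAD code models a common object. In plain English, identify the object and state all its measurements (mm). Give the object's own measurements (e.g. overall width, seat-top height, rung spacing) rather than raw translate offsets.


A four-legged stool. The seat is a 274×277×42 mm slab whose top surface is at z = 388 mm; four round legs, each 46 mm in diameter, run from the floor (z = 0) to the underside of the seat, each leg's axis is inset half a diameter from the nearest pair of seat edges (so the leg's bounding box is flush with the corner).


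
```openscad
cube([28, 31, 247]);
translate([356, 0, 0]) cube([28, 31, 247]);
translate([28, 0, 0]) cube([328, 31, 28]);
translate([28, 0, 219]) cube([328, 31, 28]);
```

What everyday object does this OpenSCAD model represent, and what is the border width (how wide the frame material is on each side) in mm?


A picture frame. The border width is 28 mm.

Four thin pieces enclosing a rectangular opening — a picture frame. The two full-height stiles are 247 mm tall; the top rail sits at z = 219 and is 28 mm tall, so the border above the opening is 247 − 219 = 28 mm, matching the stile x-width.
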